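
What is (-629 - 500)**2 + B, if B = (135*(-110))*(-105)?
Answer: 2833891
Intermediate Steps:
B = 1559250 (B = -14850*(-105) = 1559250)
(-629 - 500)**2 + B = (-629 - 500)**2 + 1559250 = (-1129)**2 + 1559250 = 1274641 + 1559250 = 2833891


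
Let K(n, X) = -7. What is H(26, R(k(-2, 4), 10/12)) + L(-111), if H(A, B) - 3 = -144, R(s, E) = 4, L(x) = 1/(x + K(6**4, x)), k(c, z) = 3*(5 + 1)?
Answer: -16639/118 ≈ -141.01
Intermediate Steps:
k(c, z) = 18 (k(c, z) = 3*6 = 18)
L(x) = 1/(-7 + x) (L(x) = 1/(x - 7) = 1/(-7 + x))
H(A, B) = -141 (H(A, B) = 3 - 144 = -141)
H(26, R(k(-2, 4), 10/12)) + L(-111) = -141 + 1/(-7 - 111) = -141 + 1/(-118) = -141 - 1/118 = -16639/118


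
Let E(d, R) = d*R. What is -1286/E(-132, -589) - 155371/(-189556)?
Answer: 2959003873/3684399972 ≈ 0.80312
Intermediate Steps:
E(d, R) = R*d
-1286/E(-132, -589) - 155371/(-189556) = -1286/((-589*(-132))) - 155371/(-189556) = -1286/77748 - 155371*(-1/189556) = -1286*1/77748 + 155371/189556 = -643/38874 + 155371/189556 = 2959003873/3684399972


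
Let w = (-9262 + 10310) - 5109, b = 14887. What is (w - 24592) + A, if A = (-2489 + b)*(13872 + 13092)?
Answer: 334271019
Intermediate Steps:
A = 334299672 (A = (-2489 + 14887)*(13872 + 13092) = 12398*26964 = 334299672)
w = -4061 (w = 1048 - 5109 = -4061)
(w - 24592) + A = (-4061 - 24592) + 334299672 = -28653 + 334299672 = 334271019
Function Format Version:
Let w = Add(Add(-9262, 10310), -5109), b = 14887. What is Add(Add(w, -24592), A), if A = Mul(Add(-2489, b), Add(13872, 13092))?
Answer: 334271019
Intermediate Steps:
A = 334299672 (A = Mul(Add(-2489, 14887), Add(13872, 13092)) = Mul(12398, 26964) = 334299672)
w = -4061 (w = Add(1048, -5109) = -4061)
Add(Add(w, -24592), A) = Add(Add(-4061, -24592), 334299672) = Add(-28653, 334299672) = 334271019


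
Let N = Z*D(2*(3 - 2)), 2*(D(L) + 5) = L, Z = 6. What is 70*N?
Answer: -1680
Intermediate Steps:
D(L) = -5 + L/2
N = -24 (N = 6*(-5 + (2*(3 - 2))/2) = 6*(-5 + (2*1)/2) = 6*(-5 + (1/2)*2) = 6*(-5 + 1) = 6*(-4) = -24)
70*N = 70*(-24) = -1680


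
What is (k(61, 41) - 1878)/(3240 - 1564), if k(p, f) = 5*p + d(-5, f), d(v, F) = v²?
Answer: -387/419 ≈ -0.92363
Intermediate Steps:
k(p, f) = 25 + 5*p (k(p, f) = 5*p + (-5)² = 5*p + 25 = 25 + 5*p)
(k(61, 41) - 1878)/(3240 - 1564) = ((25 + 5*61) - 1878)/(3240 - 1564) = ((25 + 305) - 1878)/1676 = (330 - 1878)*(1/1676) = -1548*1/1676 = -387/419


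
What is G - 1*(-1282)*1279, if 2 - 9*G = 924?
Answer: 14756180/9 ≈ 1.6396e+6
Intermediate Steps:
G = -922/9 (G = 2/9 - ⅑*924 = 2/9 - 308/3 = -922/9 ≈ -102.44)
G - 1*(-1282)*1279 = -922/9 - 1*(-1282)*1279 = -922/9 + 1282*1279 = -922/9 + 1639678 = 14756180/9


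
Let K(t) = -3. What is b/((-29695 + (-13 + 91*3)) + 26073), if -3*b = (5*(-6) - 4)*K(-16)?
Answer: 17/1681 ≈ 0.010113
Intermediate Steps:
b = -34 (b = -(5*(-6) - 4)*(-3)/3 = -(-30 - 4)*(-3)/3 = -(-34)*(-3)/3 = -1/3*102 = -34)
b/((-29695 + (-13 + 91*3)) + 26073) = -34/((-29695 + (-13 + 91*3)) + 26073) = -34/((-29695 + (-13 + 273)) + 26073) = -34/((-29695 + 260) + 26073) = -34/(-29435 + 26073) = -34/(-3362) = -34*(-1/3362) = 17/1681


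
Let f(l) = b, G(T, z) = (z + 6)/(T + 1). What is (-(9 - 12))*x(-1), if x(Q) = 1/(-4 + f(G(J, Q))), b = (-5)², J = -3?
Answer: ⅐ ≈ 0.14286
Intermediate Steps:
b = 25
G(T, z) = (6 + z)/(1 + T)
f(l) = 25
x(Q) = 1/21 (x(Q) = 1/(-4 + 25) = 1/21)
(-(9 - 12))*x(-1) = -(9 - 12)*(1/21) = -1*(-3)*(1/21) = 3*(1/21) = ⅐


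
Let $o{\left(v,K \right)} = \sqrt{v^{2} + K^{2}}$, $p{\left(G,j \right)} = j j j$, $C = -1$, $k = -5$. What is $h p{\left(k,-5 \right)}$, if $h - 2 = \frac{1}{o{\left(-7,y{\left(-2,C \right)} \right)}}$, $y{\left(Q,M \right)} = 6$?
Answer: $-250 - \frac{25 \sqrt{85}}{17} \approx -263.56$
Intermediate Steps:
$p{\left(G,j \right)} = j^{3}$ ($p{\left(G,j \right)} = j^{2} j = j^{3}$)
$o{\left(v,K \right)} = \sqrt{K^{2} + v^{2}}$
$h = 2 + \frac{\sqrt{85}}{85}$ ($h = 2 + \frac{1}{\sqrt{6^{2} + \left(-7\right)^{2}}} = 2 + \frac{1}{\sqrt{36 + 49}} = 2 + \frac{1}{\sqrt{85}} = 2 + \frac{\sqrt{85}}{85} \approx 2.1085$)
$h p{\left(k,-5 \right)} = \left(2 + \frac{\sqrt{85}}{85}\right) \left(-5\right)^{3} = \left(2 + \frac{\sqrt{85}}{85}\right) \left(-125\right) = -250 - \frac{25 \sqrt{85}}{17}$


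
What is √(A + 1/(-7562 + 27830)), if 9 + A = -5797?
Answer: I*√66251591941/3378 ≈ 76.197*I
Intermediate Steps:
A = -5806 (A = -9 - 5797 = -5806)
√(A + 1/(-7562 + 27830)) = √(-5806 + 1/(-7562 + 27830)) = √(-5806 + 1/20268) = √(-117676007/20268) = I*√66251591941/3378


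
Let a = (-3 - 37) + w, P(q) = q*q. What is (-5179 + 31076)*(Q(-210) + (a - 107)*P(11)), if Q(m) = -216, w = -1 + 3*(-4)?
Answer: -506959672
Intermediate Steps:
P(q) = q²
w = -13 (w = -1 - 12 = -13)
a = -53 (a = (-3 - 37) - 13 = -40 - 13 = -53)
(-5179 + 31076)*(Q(-210) + (a - 107)*P(11)) = (-5179 + 31076)*(-216 + (-53 - 107)*11²) = 25897*(-216 - 160*121) = 25897*(-216 - 19360) = 25897*(-19576) = -506959672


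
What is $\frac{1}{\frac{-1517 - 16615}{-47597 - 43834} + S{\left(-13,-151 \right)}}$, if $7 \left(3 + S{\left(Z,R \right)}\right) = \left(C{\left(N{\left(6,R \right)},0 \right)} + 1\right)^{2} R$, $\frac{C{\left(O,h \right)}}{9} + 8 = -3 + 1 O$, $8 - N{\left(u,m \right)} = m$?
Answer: $- \frac{213339}{8177291751712} \approx -2.6089 \cdot 10^{-8}$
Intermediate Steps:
$N{\left(u,m \right)} = 8 - m$
$C{\left(O,h \right)} = -99 + 9 O$ ($C{\left(O,h \right)} = -72 + 9 \left(-3 + 1 O\right) = -72 + 9 \left(-3 + O\right) = -72 + \left(-27 + 9 O\right) = -99 + 9 O$)
$S{\left(Z,R \right)} = -3 + \frac{R \left(-26 - 9 R\right)^{2}}{7}$ ($S{\left(Z,R \right)} = -3 + \frac{\left(\left(-99 + 9 \left(8 - R\right)\right) + 1\right)^{2} R}{7} = -3 + \frac{\left(\left(-99 - \left(-72 + 9 R\right)\right) + 1\right)^{2} R}{7} = -3 + \frac{\left(\left(-27 - 9 R\right) + 1\right)^{2} R}{7} = -3 + \frac{\left(-26 - 9 R\right)^{2} R}{7} = -3 + \frac{R \left(-26 - 9 R\right)^{2}}{7}$)
$\frac{1}{\frac{-1517 - 16615}{-47597 - 43834} + S{\left(-13,-151 \right)}} = \frac{1}{\frac{-1517 - 16615}{-47597 - 43834} + \left(-3 + \frac{1}{7} \left(-151\right) \left(26 + 9 \left(-151\right)\right)^{2}\right)} = \frac{1}{- \frac{18132}{-91431} + \left(-3 + \frac{1}{7} \left(-151\right) \left(26 - 1359\right)^{2}\right)} = \frac{1}{\left(-18132\right) \left(- \frac{1}{91431}\right) + \left(-3 + \frac{1}{7} \left(-151\right) \left(-1333\right)^{2}\right)} = \frac{1}{\frac{6044}{30477} + \left(-3 + \frac{1}{7} \left(-151\right) 1776889\right)} = \frac{1}{\frac{6044}{30477} - \frac{268310260}{7}} = \frac{1}{- \frac{8177291751712}{213339}} = - \frac{213339}{8177291751712}$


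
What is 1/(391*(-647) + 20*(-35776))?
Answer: -1/968497 ≈ -1.0325e-6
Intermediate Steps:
1/(391*(-647) + 20*(-35776)) = 1/(-252977 - 715520) = 1/(-968497) = -1/968497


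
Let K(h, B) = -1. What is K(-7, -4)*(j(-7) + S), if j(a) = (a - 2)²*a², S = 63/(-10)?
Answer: -39627/10 ≈ -3962.7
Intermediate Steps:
S = -63/10 (S = 63*(-⅒) = -63/10 ≈ -6.3000)
j(a) = a²*(-2 + a)² (j(a) = (-2 + a)²*a² = a²*(-2 + a)²)
K(-7, -4)*(j(-7) + S) = -((-7)²*(-2 - 7)² - 63/10) = -(49*(-9)² - 63/10) = -(49*81 - 63/10) = -(3969 - 63/10) = -1*39627/10 = -39627/10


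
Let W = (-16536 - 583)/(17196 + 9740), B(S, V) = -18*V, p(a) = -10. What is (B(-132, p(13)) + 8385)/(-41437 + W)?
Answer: -76902280/372054717 ≈ -0.20670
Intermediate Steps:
W = -17119/26936 ≈ -0.63554
(B(-132, p(13)) + 8385)/(-41437 + W) = (-18*(-10) + 8385)/(-41437 - 17119/26936) = (180 + 8385)/(-1116164151/26936) = 8565*(-26936/1116164151) = -76902280/372054717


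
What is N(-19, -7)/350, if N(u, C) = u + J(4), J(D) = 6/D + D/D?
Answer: -33/700 ≈ -0.047143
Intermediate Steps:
J(D) = 1 + 6/D (J(D) = 6/D + 1 = 1 + 6/D)
N(u, C) = 5/2 + u (N(u, C) = u + (6 + 4)/4 = u + (¼)*10 = u + 5/2 = 5/2 + u)
N(-19, -7)/350 = (5/2 - 19)/350 = -33/2*1/350 = -33/700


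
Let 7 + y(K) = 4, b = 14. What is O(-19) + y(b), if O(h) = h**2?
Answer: 358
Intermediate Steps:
y(K) = -3 (y(K) = -7 + 4 = -3)
O(-19) + y(b) = (-19)**2 - 3 = 361 - 3 = 358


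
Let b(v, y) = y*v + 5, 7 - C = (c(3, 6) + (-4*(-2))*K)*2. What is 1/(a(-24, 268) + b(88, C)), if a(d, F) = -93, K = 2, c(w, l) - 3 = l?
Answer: -1/3872 ≈ -0.00025826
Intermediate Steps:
c(w, l) = 3 + l
C = -43 (C = 7 - ((3 + 6) - 4*(-2)*2)*2 = 7 - (9 + 8*2)*2 = 7 - (9 + 16)*2 = 7 - 25*2 = 7 - 1*50 = 7 - 50 = -43)
b(v, y) = 5 + v*y (b(v, y) = v*y + 5 = 5 + v*y)
1/(a(-24, 268) + b(88, C)) = 1/(-93 + (5 + 88*(-43))) = 1/(-93 + (5 - 3784)) = 1/(-93 - 3779) = 1/(-3872) = -1/3872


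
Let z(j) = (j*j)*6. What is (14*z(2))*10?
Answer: 3360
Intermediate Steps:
z(j) = 6*j**2 (z(j) = j**2*6 = 6*j**2)
(14*z(2))*10 = (14*(6*2**2))*10 = (14*(6*4))*10 = (14*24)*10 = 336*10 = 3360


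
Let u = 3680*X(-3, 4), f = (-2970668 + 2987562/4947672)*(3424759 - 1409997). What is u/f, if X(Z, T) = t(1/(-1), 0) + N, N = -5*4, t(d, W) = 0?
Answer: 30345721600/2467728834650703709 ≈ 1.2297e-8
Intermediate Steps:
N = -20
X(Z, T) = -20 (X(Z, T) = 0 - 20 = -20)
f = -2467728834650703709/412306 (f = (-2970668 + 2987562*(1/4947672))*2014762 = (-2970668 + 497927/824612)*2014762 = -2449647982889/824612*2014762 = -2467728834650703709/412306 ≈ -5.9852e+12)
u = -73600 (u = 3680*(-20) = -73600)
u/f = -73600/(-2467728834650703709/412306) = -73600*(-412306/2467728834650703709) = 30345721600/2467728834650703709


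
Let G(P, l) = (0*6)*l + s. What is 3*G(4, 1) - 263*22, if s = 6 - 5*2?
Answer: -5798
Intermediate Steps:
s = -4 (s = 6 - 10 = -4)
G(P, l) = -4 (G(P, l) = (0*6)*l - 4 = 0*l - 4 = 0 - 4 = -4)
3*G(4, 1) - 263*22 = 3*(-4) - 263*22 = -12 - 5786 = -5798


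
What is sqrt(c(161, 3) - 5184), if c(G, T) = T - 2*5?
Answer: I*sqrt(5191) ≈ 72.049*I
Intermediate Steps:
c(G, T) = -10 + T (c(G, T) = T - 10 = -10 + T)
sqrt(c(161, 3) - 5184) = sqrt((-10 + 3) - 5184) = sqrt(-7 - 5184) = sqrt(-5191) = I*sqrt(5191)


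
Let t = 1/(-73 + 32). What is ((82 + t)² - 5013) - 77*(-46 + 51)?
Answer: 2222283/1681 ≈ 1322.0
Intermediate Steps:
t = -1/41 (t = 1/(-41) = -1/41 ≈ -0.024390)
((82 + t)² - 5013) - 77*(-46 + 51) = ((82 - 1/41)² - 5013) - 77*(-46 + 51) = ((3361/41)² - 5013) - 77*5 = (11296321/1681 - 5013) - 385 = 2869468/1681 - 385 = 2222283/1681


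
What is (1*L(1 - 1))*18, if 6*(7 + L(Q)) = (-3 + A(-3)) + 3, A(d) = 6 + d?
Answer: -117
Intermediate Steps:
L(Q) = -13/2 (L(Q) = -7 + ((-3 + (6 - 3)) + 3)/6 = -7 + ((-3 + 3) + 3)/6 = -7 + (0 + 3)/6 = -7 + (⅙)*3 = -7 + ½ = -13/2)
(1*L(1 - 1))*18 = (1*(-13/2))*18 = -13/2*18 = -117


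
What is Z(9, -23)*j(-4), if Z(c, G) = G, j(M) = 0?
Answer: 0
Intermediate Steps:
Z(9, -23)*j(-4) = -23*0 = 0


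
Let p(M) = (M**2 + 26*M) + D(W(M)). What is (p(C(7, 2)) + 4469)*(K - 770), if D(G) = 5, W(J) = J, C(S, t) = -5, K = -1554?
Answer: -10153556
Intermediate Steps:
p(M) = 5 + M**2 + 26*M (p(M) = (M**2 + 26*M) + 5 = 5 + M**2 + 26*M)
(p(C(7, 2)) + 4469)*(K - 770) = ((5 + (-5)**2 + 26*(-5)) + 4469)*(-1554 - 770) = ((5 + 25 - 130) + 4469)*(-2324) = (-100 + 4469)*(-2324) = 4369*(-2324) = -10153556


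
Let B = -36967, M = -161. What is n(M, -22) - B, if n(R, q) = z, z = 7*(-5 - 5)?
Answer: 36897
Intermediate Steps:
z = -70 (z = 7*(-10) = -70)
n(R, q) = -70
n(M, -22) - B = -70 - 1*(-36967) = -70 + 36967 = 36897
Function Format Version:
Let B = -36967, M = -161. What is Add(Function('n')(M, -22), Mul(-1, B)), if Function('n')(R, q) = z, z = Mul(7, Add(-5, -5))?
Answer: 36897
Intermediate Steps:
z = -70 (z = Mul(7, -10) = -70)
Function('n')(R, q) = -70
Add(Function('n')(M, -22), Mul(-1, B)) = Add(-70, Mul(-1, -36967)) = Add(-70, 36967) = 36897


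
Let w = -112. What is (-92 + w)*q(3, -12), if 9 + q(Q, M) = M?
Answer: 4284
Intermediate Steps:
q(Q, M) = -9 + M
(-92 + w)*q(3, -12) = (-92 - 112)*(-9 - 12) = -204*(-21) = 4284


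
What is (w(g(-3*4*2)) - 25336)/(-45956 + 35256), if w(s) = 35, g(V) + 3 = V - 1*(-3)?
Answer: 25301/10700 ≈ 2.3646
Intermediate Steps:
g(V) = V (g(V) = -3 + (V - 1*(-3)) = -3 + (V + 3) = -3 + (3 + V) = V)
(w(g(-3*4*2)) - 25336)/(-45956 + 35256) = (35 - 25336)/(-45956 + 35256) = -25301/(-10700) = -25301*(-1/10700) = 25301/10700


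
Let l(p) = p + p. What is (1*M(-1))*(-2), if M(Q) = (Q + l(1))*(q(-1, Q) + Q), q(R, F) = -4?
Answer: 10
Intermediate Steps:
l(p) = 2*p
M(Q) = (-4 + Q)*(2 + Q) (M(Q) = (Q + 2*1)*(-4 + Q) = (Q + 2)*(-4 + Q) = (2 + Q)*(-4 + Q) = (-4 + Q)*(2 + Q))
(1*M(-1))*(-2) = (1*(-8 + (-1)**2 - 2*(-1)))*(-2) = (1*(-8 + 1 + 2))*(-2) = (1*(-5))*(-2) = -5*(-2) = 10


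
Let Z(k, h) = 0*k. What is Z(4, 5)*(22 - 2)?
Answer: 0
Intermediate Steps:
Z(k, h) = 0
Z(4, 5)*(22 - 2) = 0*(22 - 2) = 0*20 = 0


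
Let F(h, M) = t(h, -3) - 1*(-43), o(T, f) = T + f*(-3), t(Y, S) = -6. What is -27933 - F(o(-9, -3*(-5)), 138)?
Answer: -27970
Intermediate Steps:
o(T, f) = T - 3*f
F(h, M) = 37 (F(h, M) = -6 - 1*(-43) = -6 + 43 = 37)
-27933 - F(o(-9, -3*(-5)), 138) = -27933 - 1*37 = -27933 - 37 = -27970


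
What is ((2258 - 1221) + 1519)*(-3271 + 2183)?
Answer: -2780928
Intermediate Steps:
((2258 - 1221) + 1519)*(-3271 + 2183) = (1037 + 1519)*(-1088) = 2556*(-1088) = -2780928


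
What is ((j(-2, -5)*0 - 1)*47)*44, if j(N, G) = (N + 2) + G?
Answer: -2068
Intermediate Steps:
j(N, G) = 2 + G + N (j(N, G) = (2 + N) + G = 2 + G + N)
((j(-2, -5)*0 - 1)*47)*44 = (((2 - 5 - 2)*0 - 1)*47)*44 = ((-5*0 - 1)*47)*44 = ((0 - 1)*47)*44 = -1*47*44 = -47*44 = -2068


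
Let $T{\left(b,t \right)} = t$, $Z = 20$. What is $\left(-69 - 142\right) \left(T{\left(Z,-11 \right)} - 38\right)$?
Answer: $10339$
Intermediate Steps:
$\left(-69 - 142\right) \left(T{\left(Z,-11 \right)} - 38\right) = \left(-69 - 142\right) \left(-11 - 38\right) = \left(-211\right) \left(-49\right) = 10339$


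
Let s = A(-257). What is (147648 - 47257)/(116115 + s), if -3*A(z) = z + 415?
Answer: 301173/348187 ≈ 0.86497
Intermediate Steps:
A(z) = -415/3 - z/3 (A(z) = -(z + 415)/3 = -(415 + z)/3 = -415/3 - z/3)
s = -158/3 (s = -415/3 - ⅓*(-257) = -415/3 + 257/3 = -158/3 ≈ -52.667)
(147648 - 47257)/(116115 + s) = (147648 - 47257)/(116115 - 158/3) = 100391/(348187/3) = 100391*(3/348187) = 301173/348187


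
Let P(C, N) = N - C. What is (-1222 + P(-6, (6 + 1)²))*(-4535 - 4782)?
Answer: 10872939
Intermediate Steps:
(-1222 + P(-6, (6 + 1)²))*(-4535 - 4782) = (-1222 + ((6 + 1)² - 1*(-6)))*(-4535 - 4782) = (-1222 + (7² + 6))*(-9317) = (-1222 + (49 + 6))*(-9317) = (-1222 + 55)*(-9317) = -1167*(-9317) = 10872939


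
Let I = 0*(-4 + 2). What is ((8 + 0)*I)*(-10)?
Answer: 0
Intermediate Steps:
I = 0 (I = 0*(-2) = 0)
((8 + 0)*I)*(-10) = ((8 + 0)*0)*(-10) = (8*0)*(-10) = 0*(-10) = 0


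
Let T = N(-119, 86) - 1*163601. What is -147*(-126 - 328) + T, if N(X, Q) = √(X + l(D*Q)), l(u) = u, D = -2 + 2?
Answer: -96863 + I*√119 ≈ -96863.0 + 10.909*I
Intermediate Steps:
D = 0
N(X, Q) = √X (N(X, Q) = √(X + 0*Q) = √(X + 0) = √X)
T = -163601 + I*√119 (T = √(-119) - 1*163601 = I*√119 - 163601 = -163601 + I*√119 ≈ -1.636e+5 + 10.909*I)
-147*(-126 - 328) + T = -147*(-126 - 328) + (-163601 + I*√119) = -147*(-454) + (-163601 + I*√119) = 66738 + (-163601 + I*√119) = -96863 + I*√119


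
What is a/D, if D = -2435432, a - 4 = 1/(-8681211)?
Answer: -34724843/21142499068152 ≈ -1.6424e-6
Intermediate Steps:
a = 34724843/8681211 (a = 4 + 1/(-8681211) = 4 - 1/8681211 = 34724843/8681211 ≈ 4.0000)
a/D = (34724843/8681211)/(-2435432) = (34724843/8681211)*(-1/2435432) = -34724843/21142499068152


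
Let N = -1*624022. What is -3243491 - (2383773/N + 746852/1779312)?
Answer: -3384719026787653/1043543076 ≈ -3.2435e+6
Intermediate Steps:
N = -624022
-3243491 - (2383773/N + 746852/1779312) = -3243491 - (2383773/(-624022) + 746852/1779312) = -3243491 - (2383773*(-1/624022) + 746852*(1/1779312)) = -3243491 - (-340539/89146 + 9827/23412) = -3243491 - 1*(-3548330663/1043543076) = -3243491 + 3548330663/1043543076 = -3384719026787653/1043543076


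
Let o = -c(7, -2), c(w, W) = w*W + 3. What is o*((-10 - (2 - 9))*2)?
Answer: -66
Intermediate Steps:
c(w, W) = 3 + W*w (c(w, W) = W*w + 3 = 3 + W*w)
o = 11 (o = -(3 - 2*7) = -(3 - 14) = -1*(-11) = 11)
o*((-10 - (2 - 9))*2) = 11*((-10 - (2 - 9))*2) = 11*((-10 - 1*(-7))*2) = 11*((-10 + 7)*2) = 11*(-3*2) = 11*(-6) = -66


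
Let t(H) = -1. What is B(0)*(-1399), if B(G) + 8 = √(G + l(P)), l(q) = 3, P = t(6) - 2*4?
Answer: 11192 - 1399*√3 ≈ 8768.9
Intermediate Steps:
P = -9 (P = -1 - 2*4 = -1 - 8 = -9)
B(G) = -8 + √(3 + G) (B(G) = -8 + √(G + 3) = -8 + √(3 + G))
B(0)*(-1399) = (-8 + √(3 + 0))*(-1399) = (-8 + √3)*(-1399) = 11192 - 1399*√3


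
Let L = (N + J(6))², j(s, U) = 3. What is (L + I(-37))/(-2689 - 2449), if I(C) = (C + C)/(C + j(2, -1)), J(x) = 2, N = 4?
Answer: -649/87346 ≈ -0.0074302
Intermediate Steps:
I(C) = 2*C/(3 + C) (I(C) = (C + C)/(C + 3) = (2*C)/(3 + C) = 2*C/(3 + C))
L = 36 (L = (4 + 2)² = 6² = 36)
(L + I(-37))/(-2689 - 2449) = (36 + 2*(-37)/(3 - 37))/(-2689 - 2449) = (36 + 2*(-37)/(-34))/(-5138) = (36 + 2*(-37)*(-1/34))*(-1/5138) = (36 + 37/17)*(-1/5138) = (649/17)*(-1/5138) = -649/87346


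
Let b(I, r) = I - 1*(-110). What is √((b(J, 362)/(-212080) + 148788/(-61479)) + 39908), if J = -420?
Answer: √192270993656197962/2195028 ≈ 199.76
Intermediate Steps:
b(I, r) = 110 + I (b(I, r) = I + 110 = 110 + I)
√((b(J, 362)/(-212080) + 148788/(-61479)) + 39908) = √(((110 - 420)/(-212080) + 148788/(-61479)) + 39908) = √((-310*(-1/212080) + 148788*(-1/61479)) + 39908) = √((31/21208 - 16532/6831) + 39908) = √(-31854445/13170168 + 39908) = √(525563210099/13170168) = √192270993656197962/2195028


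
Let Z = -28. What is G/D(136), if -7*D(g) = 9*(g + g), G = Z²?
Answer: -343/153 ≈ -2.2418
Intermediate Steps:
G = 784 (G = (-28)² = 784)
D(g) = -18*g/7 (D(g) = -9*(g + g)/7 = -9*2*g/7 = -18*g/7)
G/D(136) = 784/((-18/7*136)) = 784/(-2448/7) = 784*(-7/2448) = -343/153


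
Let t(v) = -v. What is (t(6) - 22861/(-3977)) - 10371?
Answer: -41246468/3977 ≈ -10371.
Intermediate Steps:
(t(6) - 22861/(-3977)) - 10371 = (-1*6 - 22861/(-3977)) - 10371 = (-6 - 22861*(-1/3977)) - 10371 = (-6 + 22861/3977) - 10371 = -1001/3977 - 10371 = -41246468/3977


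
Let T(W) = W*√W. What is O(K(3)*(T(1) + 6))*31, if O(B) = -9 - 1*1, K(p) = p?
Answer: -310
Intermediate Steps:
T(W) = W^(3/2)
O(B) = -10 (O(B) = -9 - 1 = -10)
O(K(3)*(T(1) + 6))*31 = -10*31 = -310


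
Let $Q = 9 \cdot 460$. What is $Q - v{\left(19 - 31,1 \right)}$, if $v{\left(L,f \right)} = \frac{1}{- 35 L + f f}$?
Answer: $\frac{1742939}{421} \approx 4140.0$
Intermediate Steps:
$Q = 4140$
$v{\left(L,f \right)} = \frac{1}{f^{2} - 35 L}$ ($v{\left(L,f \right)} = \frac{1}{- 35 L + f^{2}} = \frac{1}{f^{2} - 35 L}$)
$Q - v{\left(19 - 31,1 \right)} = 4140 - \frac{1}{1^{2} - 35 \left(19 - 31\right)} = 4140 - \frac{1}{1 - 35 \left(19 - 31\right)} = 4140 - \frac{1}{1 - -420} = 4140 - \frac{1}{1 + 420} = 4140 - \frac{1}{421} = \frac{1742939}{421}$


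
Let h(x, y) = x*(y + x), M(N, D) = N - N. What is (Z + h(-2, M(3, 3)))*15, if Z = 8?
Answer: 180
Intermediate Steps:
M(N, D) = 0
h(x, y) = x*(x + y)
(Z + h(-2, M(3, 3)))*15 = (8 - 2*(-2 + 0))*15 = (8 - 2*(-2))*15 = (8 + 4)*15 = 12*15 = 180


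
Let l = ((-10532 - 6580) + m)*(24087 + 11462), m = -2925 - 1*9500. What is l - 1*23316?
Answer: -1050034129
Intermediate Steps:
m = -12425 (m = -2925 - 9500 = -12425)
l = -1050010813 (l = ((-10532 - 6580) - 12425)*(24087 + 11462) = (-17112 - 12425)*35549 = -29537*35549 = -1050010813)
l - 1*23316 = -1050010813 - 1*23316 = -1050010813 - 23316 = -1050034129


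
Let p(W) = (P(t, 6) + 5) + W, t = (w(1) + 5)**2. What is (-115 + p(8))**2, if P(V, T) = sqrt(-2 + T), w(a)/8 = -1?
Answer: 10000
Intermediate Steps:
w(a) = -8 (w(a) = 8*(-1) = -8)
t = 9 (t = (-8 + 5)**2 = (-3)**2 = 9)
p(W) = 7 + W (p(W) = (sqrt(-2 + 6) + 5) + W = (sqrt(4) + 5) + W = (2 + 5) + W = 7 + W)
(-115 + p(8))**2 = (-115 + (7 + 8))**2 = (-115 + 15)**2 = (-100)**2 = 10000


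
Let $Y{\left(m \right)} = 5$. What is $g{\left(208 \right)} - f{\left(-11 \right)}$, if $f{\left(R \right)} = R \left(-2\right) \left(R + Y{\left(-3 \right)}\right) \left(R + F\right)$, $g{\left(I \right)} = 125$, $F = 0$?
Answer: $-1327$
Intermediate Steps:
$f{\left(R \right)} = - 2 R^{2} \left(5 + R\right)$ ($f{\left(R \right)} = R \left(-2\right) \left(R + 5\right) \left(R + 0\right) = - 2 R \left(5 + R\right) R = - 2 R R \left(5 + R\right) = - 2 R^{2} \left(5 + R\right)$)
$g{\left(208 \right)} - f{\left(-11 \right)} = 125 - - 2 \left(-11\right)^{2} \left(5 - 11\right) = 125 - \left(-2\right) 121 \left(-6\right) = 125 - 1452 = -1327$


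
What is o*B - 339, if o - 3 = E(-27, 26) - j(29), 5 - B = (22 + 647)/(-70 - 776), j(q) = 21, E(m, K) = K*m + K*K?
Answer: -83725/141 ≈ -593.79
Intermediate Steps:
E(m, K) = K² + K*m (E(m, K) = K*m + K² = K² + K*m)
B = 1633/282 (B = 5 - (22 + 647)/(-70 - 776) = 5 - 669/(-846) = 5 - 669*(-1)/846 = 5 - 1*(-223/282) = 5 + 223/282 = 1633/282 ≈ 5.7908)
o = -44 (o = 3 + (26*(26 - 27) - 1*21) = 3 + (26*(-1) - 21) = 3 + (-26 - 21) = 3 - 47 = -44)
o*B - 339 = -44*1633/282 - 339 = -35926/141 - 339 = -83725/141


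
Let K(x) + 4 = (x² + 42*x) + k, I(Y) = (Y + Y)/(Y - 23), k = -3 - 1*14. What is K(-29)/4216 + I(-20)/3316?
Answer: -7072673/75143876 ≈ -0.094122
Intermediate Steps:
k = -17 (k = -3 - 14 = -17)
I(Y) = 2*Y/(-23 + Y) (I(Y) = (2*Y)/(-23 + Y) = 2*Y/(-23 + Y))
K(x) = -21 + x² + 42*x (K(x) = -4 + ((x² + 42*x) - 17) = -4 + (-17 + x² + 42*x) = -21 + x² + 42*x)
K(-29)/4216 + I(-20)/3316 = (-21 + (-29)² + 42*(-29))/4216 + (2*(-20)/(-23 - 20))/3316 = (-21 + 841 - 1218)*(1/4216) + (2*(-20)/(-43))*(1/3316) = -398*1/4216 + (2*(-20)*(-1/43))*(1/3316) = -199/2108 + (40/43)*(1/3316) = -199/2108 + 10/35647 = -7072673/75143876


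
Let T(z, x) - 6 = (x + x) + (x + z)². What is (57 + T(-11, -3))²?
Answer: 64009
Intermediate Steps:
T(z, x) = 6 + (x + z)² + 2*x (T(z, x) = 6 + ((x + x) + (x + z)²) = 6 + (2*x + (x + z)²) = 6 + ((x + z)² + 2*x) = 6 + (x + z)² + 2*x)
(57 + T(-11, -3))² = (57 + (6 + (-3 - 11)² + 2*(-3)))² = (57 + (6 + (-14)² - 6))² = (57 + (6 + 196 - 6))² = (57 + 196)² = 253² = 64009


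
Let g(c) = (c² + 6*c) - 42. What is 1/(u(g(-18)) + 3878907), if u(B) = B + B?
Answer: 1/3879255 ≈ 2.5778e-7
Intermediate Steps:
g(c) = -42 + c² + 6*c
u(B) = 2*B
1/(u(g(-18)) + 3878907) = 1/(2*(-42 + (-18)² + 6*(-18)) + 3878907) = 1/(2*(-42 + 324 - 108) + 3878907) = 1/(2*174 + 3878907) = 1/(348 + 3878907) = 1/3879255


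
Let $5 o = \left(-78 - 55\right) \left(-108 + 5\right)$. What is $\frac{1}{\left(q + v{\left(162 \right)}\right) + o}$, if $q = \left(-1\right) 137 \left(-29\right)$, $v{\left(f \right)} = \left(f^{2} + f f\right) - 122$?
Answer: $\frac{5}{295394} \approx 1.6927 \cdot 10^{-5}$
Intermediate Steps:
$v{\left(f \right)} = -122 + 2 f^{2}$ ($v{\left(f \right)} = \left(f^{2} + f^{2}\right) - 122 = 2 f^{2} - 122 = -122 + 2 f^{2}$)
$q = 3973$ ($q = \left(-137\right) \left(-29\right) = 3973$)
$o = \frac{13699}{5}$ ($o = \frac{\left(-78 - 55\right) \left(-108 + 5\right)}{5} = \frac{\left(-78 - 55\right) \left(-103\right)}{5} = \frac{\left(-133\right) \left(-103\right)}{5} = \frac{1}{5} \cdot 13699 = \frac{13699}{5} \approx 2739.8$)
$\frac{1}{\left(q + v{\left(162 \right)}\right) + o} = \frac{1}{\left(3973 - \left(122 - 2 \cdot 162^{2}\right)\right) + \frac{13699}{5}} = \frac{1}{\left(3973 + \left(-122 + 2 \cdot 26244\right)\right) + \frac{13699}{5}} = \frac{1}{\left(3973 + \left(-122 + 52488\right)\right) + \frac{13699}{5}} = \frac{1}{\left(3973 + 52366\right) + \frac{13699}{5}} = \frac{1}{56339 + \frac{13699}{5}} = \frac{1}{\frac{295394}{5}} = \frac{5}{295394}$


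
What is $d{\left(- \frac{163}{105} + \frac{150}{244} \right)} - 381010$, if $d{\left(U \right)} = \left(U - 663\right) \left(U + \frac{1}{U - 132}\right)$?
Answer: $- \frac{106295729395045572019}{279444335669100} \approx -3.8038 \cdot 10^{5}$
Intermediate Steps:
$d{\left(U \right)} = \left(-663 + U\right) \left(U + \frac{1}{-132 + U}\right)$
$d{\left(- \frac{163}{105} + \frac{150}{244} \right)} - 381010 = \frac{-663 + \left(- \frac{163}{105} + \frac{150}{244}\right)^{3} - 795 \left(- \frac{163}{105} + \frac{150}{244}\right)^{2} + 87517 \left(- \frac{163}{105} + \frac{150}{244}\right)}{-132 + \left(- \frac{163}{105} + \frac{150}{244}\right)} - 381010 = \frac{-663 + \left(\left(-163\right) \frac{1}{105} + 150 \cdot \frac{1}{244}\right)^{3} - 795 \left(\left(-163\right) \frac{1}{105} + 150 \cdot \frac{1}{244}\right)^{2} + 87517 \left(\left(-163\right) \frac{1}{105} + 150 \cdot \frac{1}{244}\right)}{-132 + \left(\left(-163\right) \frac{1}{105} + 150 \cdot \frac{1}{244}\right)} - 381010 = \frac{-663 + \left(- \frac{163}{105} + \frac{75}{122}\right)^{3} - 795 \left(- \frac{163}{105} + \frac{75}{122}\right)^{2} + 87517 \left(- \frac{163}{105} + \frac{75}{122}\right)}{-132 + \left(- \frac{163}{105} + \frac{75}{122}\right)} - 381010 = \frac{-663 + \left(- \frac{12011}{12810}\right)^{3} - 795 \left(- \frac{12011}{12810}\right)^{2} + 87517 \left(- \frac{12011}{12810}\right)}{-132 - \frac{12011}{12810}} - 381010 = \frac{-663 - \frac{1732756357331}{2102071041000} - \frac{7645998413}{10939740} - \frac{1051166687}{12810}}{- \frac{1702931}{12810}} - 381010 = - \frac{12810 \left(-663 - \frac{1732756357331}{2102071041000} - \frac{7645998413}{10939740} - \frac{1051166687}{12810}\right)}{1702931} - 381010 = \left(- \frac{12810}{1702931}\right) \left(- \frac{175356938238218981}{2102071041000}\right) - 381010 = \frac{175356938238218981}{279444335669100} - 381010 = - \frac{106295729395045572019}{279444335669100}$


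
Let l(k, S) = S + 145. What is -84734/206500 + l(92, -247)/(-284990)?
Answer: -1206363983/2942521750 ≈ -0.40998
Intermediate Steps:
l(k, S) = 145 + S
-84734/206500 + l(92, -247)/(-284990) = -84734/206500 + (145 - 247)/(-284990) = -84734*1/206500 - 102*(-1/284990) = -42367/103250 + 51/142495 = -1206363983/2942521750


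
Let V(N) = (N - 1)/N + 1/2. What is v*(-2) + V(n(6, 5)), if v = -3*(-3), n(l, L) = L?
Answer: -167/10 ≈ -16.700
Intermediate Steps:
v = 9
V(N) = ½ + (-1 + N)/N (V(N) = (-1 + N)/N + 1*(½) = (-1 + N)/N + ½ = ½ + (-1 + N)/N)
v*(-2) + V(n(6, 5)) = 9*(-2) + (3/2 - 1/5) = -18 + (3/2 - 1*⅕) = -18 + (3/2 - ⅕) = -18 + 13/10 = -167/10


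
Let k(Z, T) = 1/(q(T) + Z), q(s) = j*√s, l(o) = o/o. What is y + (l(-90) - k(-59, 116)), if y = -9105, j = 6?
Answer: -6327339/695 - 12*√29/695 ≈ -9104.2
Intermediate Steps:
l(o) = 1
q(s) = 6*√s
k(Z, T) = 1/(Z + 6*√T) (k(Z, T) = 1/(6*√T + Z) = 1/(Z + 6*√T))
y + (l(-90) - k(-59, 116)) = -9105 + (1 - 1/(-59 + 6*√116)) = -9105 + (1 - 1/(-59 + 6*(2*√29))) = -9105 + (1 - 1/(-59 + 12*√29)) = -9104 - 1/(-59 + 12*√29)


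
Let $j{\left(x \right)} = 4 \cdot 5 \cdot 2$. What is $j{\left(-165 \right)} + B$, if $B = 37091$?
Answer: $37131$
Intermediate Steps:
$j{\left(x \right)} = 40$ ($j{\left(x \right)} = 20 \cdot 2 = 40$)
$j{\left(-165 \right)} + B = 40 + 37091 = 37131$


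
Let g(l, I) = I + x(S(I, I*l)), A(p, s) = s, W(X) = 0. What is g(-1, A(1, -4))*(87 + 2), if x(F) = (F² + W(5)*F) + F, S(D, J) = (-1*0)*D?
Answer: -356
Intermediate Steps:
S(D, J) = 0 (S(D, J) = 0*D = 0)
x(F) = F + F² (x(F) = (F² + 0*F) + F = (F² + 0) + F = F² + F = F + F²)
g(l, I) = I (g(l, I) = I + 0*(1 + 0) = I + 0*1 = I + 0 = I)
g(-1, A(1, -4))*(87 + 2) = -4*(87 + 2) = -4*89 = -356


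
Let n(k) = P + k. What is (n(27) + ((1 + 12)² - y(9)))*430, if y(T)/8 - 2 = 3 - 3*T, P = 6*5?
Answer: 172860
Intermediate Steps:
P = 30
y(T) = 40 - 24*T (y(T) = 16 + 8*(3 - 3*T) = 16 + (24 - 24*T) = 40 - 24*T)
n(k) = 30 + k
(n(27) + ((1 + 12)² - y(9)))*430 = ((30 + 27) + ((1 + 12)² - (40 - 24*9)))*430 = (57 + (13² - (40 - 216)))*430 = (57 + (169 - 1*(-176)))*430 = (57 + (169 + 176))*430 = (57 + 345)*430 = 402*430 = 172860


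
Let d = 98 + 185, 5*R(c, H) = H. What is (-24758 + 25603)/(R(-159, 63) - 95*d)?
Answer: -4225/134362 ≈ -0.031445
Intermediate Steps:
R(c, H) = H/5
d = 283
(-24758 + 25603)/(R(-159, 63) - 95*d) = (-24758 + 25603)/((1/5)*63 - 95*283) = 845/(63/5 - 26885) = 845/(-134362/5) = 845*(-5/134362) = -4225/134362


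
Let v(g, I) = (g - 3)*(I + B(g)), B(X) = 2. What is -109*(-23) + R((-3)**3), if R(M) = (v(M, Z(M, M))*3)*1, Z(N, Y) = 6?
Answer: 1787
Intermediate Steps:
v(g, I) = (-3 + g)*(2 + I) (v(g, I) = (g - 3)*(I + 2) = (-3 + g)*(2 + I))
R(M) = -72 + 24*M (R(M) = ((-6 - 3*6 + 2*M + 6*M)*3)*1 = ((-6 - 18 + 2*M + 6*M)*3)*1 = ((-24 + 8*M)*3)*1 = (-72 + 24*M)*1 = -72 + 24*M)
-109*(-23) + R((-3)**3) = -109*(-23) + (-72 + 24*(-3)**3) = 2507 + (-72 + 24*(-27)) = 2507 + (-72 - 648) = 2507 - 720 = 1787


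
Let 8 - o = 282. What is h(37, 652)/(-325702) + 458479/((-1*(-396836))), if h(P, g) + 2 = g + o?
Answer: 74589158461/64625139436 ≈ 1.1542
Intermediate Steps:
o = -274 (o = 8 - 1*282 = 8 - 282 = -274)
h(P, g) = -276 + g (h(P, g) = -2 + (g - 274) = -2 + (-274 + g) = -276 + g)
h(37, 652)/(-325702) + 458479/((-1*(-396836))) = (-276 + 652)/(-325702) + 458479/((-1*(-396836))) = 376*(-1/325702) + 458479/396836 = -188/162851 + 458479*(1/396836) = -188/162851 + 458479/396836 = 74589158461/64625139436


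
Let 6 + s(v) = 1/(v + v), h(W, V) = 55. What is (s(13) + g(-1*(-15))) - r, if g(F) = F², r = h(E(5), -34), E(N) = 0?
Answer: 4265/26 ≈ 164.04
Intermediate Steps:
s(v) = -6 + 1/(2*v) (s(v) = -6 + 1/(v + v) = -6 + 1/(2*v))
r = 55
(s(13) + g(-1*(-15))) - r = ((-6 + (½)/13) + (-1*(-15))²) - 1*55 = ((-6 + (½)*(1/13)) + 15²) - 55 = ((-6 + 1/26) + 225) - 55 = (-155/26 + 225) - 55 = 5695/26 - 55 = 4265/26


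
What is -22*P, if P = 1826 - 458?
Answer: -30096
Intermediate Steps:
P = 1368
-22*P = -22*1368 = -30096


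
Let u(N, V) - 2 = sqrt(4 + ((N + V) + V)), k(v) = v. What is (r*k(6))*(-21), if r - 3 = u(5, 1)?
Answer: -630 - 126*sqrt(11) ≈ -1047.9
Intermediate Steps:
u(N, V) = 2 + sqrt(4 + N + 2*V) (u(N, V) = 2 + sqrt(4 + ((N + V) + V)) = 2 + sqrt(4 + (N + 2*V)) = 2 + sqrt(4 + N + 2*V))
r = 5 + sqrt(11) (r = 3 + (2 + sqrt(4 + 5 + 2*1)) = 3 + (2 + sqrt(4 + 5 + 2)) = 3 + (2 + sqrt(11)) = 5 + sqrt(11) ≈ 8.3166)
(r*k(6))*(-21) = ((5 + sqrt(11))*6)*(-21) = (30 + 6*sqrt(11))*(-21) = -630 - 126*sqrt(11)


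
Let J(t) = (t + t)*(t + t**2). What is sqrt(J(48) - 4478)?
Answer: sqrt(221314) ≈ 470.44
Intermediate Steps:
J(t) = 2*t*(t + t**2) (J(t) = (2*t)*(t + t**2) = 2*t*(t + t**2))
sqrt(J(48) - 4478) = sqrt(2*48**2*(1 + 48) - 4478) = sqrt(2*2304*49 - 4478) = sqrt(225792 - 4478) = sqrt(221314)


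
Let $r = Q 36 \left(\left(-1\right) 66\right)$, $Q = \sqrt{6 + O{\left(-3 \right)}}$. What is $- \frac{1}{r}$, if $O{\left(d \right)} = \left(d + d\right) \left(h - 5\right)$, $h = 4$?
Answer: $\frac{\sqrt{3}}{14256} \approx 0.0001215$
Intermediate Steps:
$O{\left(d \right)} = - 2 d$ ($O{\left(d \right)} = \left(d + d\right) \left(4 - 5\right) = 2 d \left(-1\right) = - 2 d$)
$Q = 2 \sqrt{3}$ ($Q = \sqrt{6 - -6} = \sqrt{6 + 6} = \sqrt{12} = 2 \sqrt{3} \approx 3.4641$)
$r = - 4752 \sqrt{3}$ ($r = 2 \sqrt{3} \cdot 36 \left(\left(-1\right) 66\right) = 72 \sqrt{3} \left(-66\right) = - 4752 \sqrt{3} \approx -8230.7$)
$- \frac{1}{r} = - \frac{1}{\left(-4752\right) \sqrt{3}} = - \frac{\left(-1\right) \sqrt{3}}{14256} = \frac{\sqrt{3}}{14256}$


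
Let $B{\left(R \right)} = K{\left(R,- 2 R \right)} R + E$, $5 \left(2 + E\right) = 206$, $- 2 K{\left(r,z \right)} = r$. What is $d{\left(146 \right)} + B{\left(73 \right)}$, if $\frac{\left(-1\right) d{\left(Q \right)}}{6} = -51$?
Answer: $- \frac{23193}{10} \approx -2319.3$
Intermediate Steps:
$d{\left(Q \right)} = 306$ ($d{\left(Q \right)} = \left(-6\right) \left(-51\right) = 306$)
$K{\left(r,z \right)} = - \frac{r}{2}$
$E = \frac{196}{5}$ ($E = -2 + \frac{1}{5} \cdot 206 = -2 + \frac{206}{5} = \frac{196}{5} \approx 39.2$)
$B{\left(R \right)} = \frac{196}{5} - \frac{R^{2}}{2}$ ($B{\left(R \right)} = - \frac{R}{2} R + \frac{196}{5} = - \frac{R^{2}}{2} + \frac{196}{5} = \frac{196}{5} - \frac{R^{2}}{2}$)
$d{\left(146 \right)} + B{\left(73 \right)} = 306 + \left(\frac{196}{5} - \frac{73^{2}}{2}\right) = 306 + \left(\frac{196}{5} - \frac{5329}{2}\right) = 306 - \frac{26253}{10} = - \frac{23193}{10}$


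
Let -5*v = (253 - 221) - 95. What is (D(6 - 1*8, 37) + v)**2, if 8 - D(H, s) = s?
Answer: 6724/25 ≈ 268.96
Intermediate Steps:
D(H, s) = 8 - s
v = 63/5 (v = -((253 - 221) - 95)/5 = -(32 - 95)/5 = -1/5*(-63) = 63/5 ≈ 12.600)
(D(6 - 1*8, 37) + v)**2 = ((8 - 1*37) + 63/5)**2 = ((8 - 37) + 63/5)**2 = (-29 + 63/5)**2 = (-82/5)**2 = 6724/25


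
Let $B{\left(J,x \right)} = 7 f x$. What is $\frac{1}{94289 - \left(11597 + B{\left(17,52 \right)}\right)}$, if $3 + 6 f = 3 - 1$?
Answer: $\frac{3}{248258} \approx 1.2084 \cdot 10^{-5}$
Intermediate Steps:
$f = - \frac{1}{6}$ ($f = - \frac{1}{2} + \frac{3 - 1}{6} = - \frac{1}{2} + \frac{1}{6} \cdot 2 = - \frac{1}{2} + \frac{1}{3} = - \frac{1}{6} \approx -0.16667$)
$B{\left(J,x \right)} = - \frac{7 x}{6}$ ($B{\left(J,x \right)} = 7 \left(- \frac{1}{6}\right) x = - \frac{7 x}{6}$)
$\frac{1}{94289 - \left(11597 + B{\left(17,52 \right)}\right)} = \frac{1}{94289 - \left(11597 - \frac{182}{3}\right)} = \frac{1}{94289 - \frac{34609}{3}} = \frac{1}{\frac{248258}{3}} = \frac{3}{248258}$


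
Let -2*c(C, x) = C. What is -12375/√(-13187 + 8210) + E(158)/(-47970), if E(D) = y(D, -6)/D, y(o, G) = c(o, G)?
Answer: 1/95940 + 4125*I*√553/553 ≈ 1.0423e-5 + 175.41*I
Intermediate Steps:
c(C, x) = -C/2
y(o, G) = -o/2
E(D) = -½ (E(D) = (-D/2)/D = -½)
-12375/√(-13187 + 8210) + E(158)/(-47970) = -12375/√(-13187 + 8210) - ½/(-47970) = -12375*(-I*√553/1659) - ½*(-1/47970) = -12375*(-I*√553/1659) + 1/95940 = -(-4125)*I*√553/553 + 1/95940 = 4125*I*√553/553 + 1/95940 = 1/95940 + 4125*I*√553/553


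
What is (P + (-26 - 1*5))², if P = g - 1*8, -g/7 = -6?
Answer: 9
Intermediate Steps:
g = 42 (g = -7*(-6) = 42)
P = 34 (P = 42 - 1*8 = 42 - 8 = 34)
(P + (-26 - 1*5))² = (34 + (-26 - 1*5))² = (34 + (-26 - 5))² = (34 - 31)² = 3² = 9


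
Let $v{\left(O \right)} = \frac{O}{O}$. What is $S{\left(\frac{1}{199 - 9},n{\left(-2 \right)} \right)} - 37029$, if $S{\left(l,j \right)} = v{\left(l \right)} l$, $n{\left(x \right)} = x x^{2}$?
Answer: $- \frac{7035509}{190} \approx -37029.0$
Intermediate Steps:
$v{\left(O \right)} = 1$
$n{\left(x \right)} = x^{3}$
$S{\left(l,j \right)} = l$ ($S{\left(l,j \right)} = 1 l = l$)
$S{\left(\frac{1}{199 - 9},n{\left(-2 \right)} \right)} - 37029 = \frac{1}{199 - 9} - 37029 = \frac{1}{190} - 37029 = - \frac{7035509}{190}$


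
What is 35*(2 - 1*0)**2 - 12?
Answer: 128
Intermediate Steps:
35*(2 - 1*0)**2 - 12 = 35*(2 + 0)**2 - 12 = 35*2**2 - 12 = 35*4 - 12 = 140 - 12 = 128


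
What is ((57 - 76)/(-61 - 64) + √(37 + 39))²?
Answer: 1187861/15625 + 76*√19/125 ≈ 78.673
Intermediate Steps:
((57 - 76)/(-61 - 64) + √(37 + 39))² = (-19/(-125) + √76)² = (-19*(-1/125) + 2*√19)² = (19/125 + 2*√19)²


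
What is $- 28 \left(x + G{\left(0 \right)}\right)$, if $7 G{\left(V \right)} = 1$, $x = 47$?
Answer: $-1320$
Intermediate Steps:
$G{\left(V \right)} = \frac{1}{7}$ ($G{\left(V \right)} = \frac{1}{7} \cdot 1 = \frac{1}{7}$)
$- 28 \left(x + G{\left(0 \right)}\right) = - 28 \left(47 + \frac{1}{7}\right) = \left(-28\right) \frac{330}{7} = -1320$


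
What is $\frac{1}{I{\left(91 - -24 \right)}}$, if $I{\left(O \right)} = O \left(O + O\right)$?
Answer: $\frac{1}{26450} \approx 3.7807 \cdot 10^{-5}$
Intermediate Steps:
$I{\left(O \right)} = 2 O^{2}$ ($I{\left(O \right)} = O 2 O = 2 O^{2}$)
$\frac{1}{I{\left(91 - -24 \right)}} = \frac{1}{2 \left(91 - -24\right)^{2}} = \frac{1}{2 \left(91 + 24\right)^{2}} = \frac{1}{2 \cdot 115^{2}} = \frac{1}{2 \cdot 13225} = \frac{1}{26450}$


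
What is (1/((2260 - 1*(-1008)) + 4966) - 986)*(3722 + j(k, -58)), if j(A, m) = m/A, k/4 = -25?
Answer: -1511129793267/411700 ≈ -3.6705e+6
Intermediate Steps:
k = -100 (k = 4*(-25) = -100)
(1/((2260 - 1*(-1008)) + 4966) - 986)*(3722 + j(k, -58)) = (1/((2260 - 1*(-1008)) + 4966) - 986)*(3722 - 58/(-100)) = (1/((2260 + 1008) + 4966) - 986)*(3722 - 58*(-1/100)) = (1/(3268 + 4966) - 986)*(3722 + 29/50) = (1/8234 - 986)*(186129/50) = -8118723/8234*186129/50 = -1511129793267/411700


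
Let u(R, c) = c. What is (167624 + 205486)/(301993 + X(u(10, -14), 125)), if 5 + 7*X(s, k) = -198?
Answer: 186555/150982 ≈ 1.2356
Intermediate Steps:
X(s, k) = -29 (X(s, k) = -5/7 + (⅐)*(-198) = -5/7 - 198/7 = -29)
(167624 + 205486)/(301993 + X(u(10, -14), 125)) = (167624 + 205486)/(301993 - 29) = 373110/301964 = 373110*(1/301964) = 186555/150982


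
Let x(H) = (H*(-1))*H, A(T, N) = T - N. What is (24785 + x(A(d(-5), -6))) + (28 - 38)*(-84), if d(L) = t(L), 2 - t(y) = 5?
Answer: 25616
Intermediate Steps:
t(y) = -3 (t(y) = 2 - 1*5 = 2 - 5 = -3)
d(L) = -3
x(H) = -H² (x(H) = (-H)*H = -H²)
(24785 + x(A(d(-5), -6))) + (28 - 38)*(-84) = (24785 - (-3 - 1*(-6))²) + (28 - 38)*(-84) = (24785 - (-3 + 6)²) - 10*(-84) = (24785 - 1*3²) + 840 = (24785 - 1*9) + 840 = (24785 - 9) + 840 = 24776 + 840 = 25616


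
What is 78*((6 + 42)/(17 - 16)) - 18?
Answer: 3726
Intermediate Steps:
78*((6 + 42)/(17 - 16)) - 18 = 78*(48/1) - 18 = 78*(48*1) - 18 = 78*48 - 18 = 3744 - 18 = 3726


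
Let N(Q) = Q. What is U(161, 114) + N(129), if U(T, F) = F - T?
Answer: 82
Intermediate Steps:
U(161, 114) + N(129) = (114 - 1*161) + 129 = (114 - 161) + 129 = -47 + 129 = 82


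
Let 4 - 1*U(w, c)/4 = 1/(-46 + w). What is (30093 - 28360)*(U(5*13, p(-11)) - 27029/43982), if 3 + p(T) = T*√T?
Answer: 21976257917/835658 ≈ 26298.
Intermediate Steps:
p(T) = -3 + T^(3/2) (p(T) = -3 + T*√T = -3 + T^(3/2))
U(w, c) = 16 - 4/(-46 + w)
(30093 - 28360)*(U(5*13, p(-11)) - 27029/43982) = (30093 - 28360)*(4*(-185 + 4*(5*13))/(-46 + 5*13) - 27029/43982) = 1733*(4*(-185 + 4*65)/(-46 + 65) - 27029*1/43982) = 1733*(4*(-185 + 260)/19 - 27029/43982) = 1733*(4*(1/19)*75 - 27029/43982) = 1733*(300/19 - 27029/43982) = 1733*(12681049/835658) = 21976257917/835658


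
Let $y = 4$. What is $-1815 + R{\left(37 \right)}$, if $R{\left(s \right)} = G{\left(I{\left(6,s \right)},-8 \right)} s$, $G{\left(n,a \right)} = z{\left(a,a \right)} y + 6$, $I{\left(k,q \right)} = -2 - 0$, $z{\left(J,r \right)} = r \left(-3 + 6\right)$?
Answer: $-5145$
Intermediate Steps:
$z{\left(J,r \right)} = 3 r$ ($z{\left(J,r \right)} = r 3 = 3 r$)
$I{\left(k,q \right)} = -2$ ($I{\left(k,q \right)} = -2 + 0 = -2$)
$G{\left(n,a \right)} = 6 + 12 a$ ($G{\left(n,a \right)} = 3 a 4 + 6 = 12 a + 6 = 6 + 12 a$)
$R{\left(s \right)} = - 90 s$ ($R{\left(s \right)} = \left(6 + 12 \left(-8\right)\right) s = \left(6 - 96\right) s = - 90 s$)
$-1815 + R{\left(37 \right)} = -1815 - 3330 = -5145$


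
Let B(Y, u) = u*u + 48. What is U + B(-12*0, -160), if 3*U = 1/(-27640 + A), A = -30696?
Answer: 4488605183/175008 ≈ 25648.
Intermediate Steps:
B(Y, u) = 48 + u² (B(Y, u) = u² + 48 = 48 + u²)
U = -1/175008 (U = 1/(3*(-27640 - 30696)) = (⅓)/(-58336) = (⅓)*(-1/58336) = -1/175008 ≈ -5.7140e-6)
U + B(-12*0, -160) = -1/175008 + (48 + (-160)²) = -1/175008 + (48 + 25600) = -1/175008 + 25648 = 4488605183/175008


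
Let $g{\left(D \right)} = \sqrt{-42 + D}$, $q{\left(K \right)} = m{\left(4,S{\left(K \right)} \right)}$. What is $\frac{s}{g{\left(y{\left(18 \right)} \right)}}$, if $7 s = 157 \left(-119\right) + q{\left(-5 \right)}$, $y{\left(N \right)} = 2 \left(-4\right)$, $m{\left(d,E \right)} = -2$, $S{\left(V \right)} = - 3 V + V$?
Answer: $\frac{3737 i \sqrt{2}}{14} \approx 377.49 i$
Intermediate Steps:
$S{\left(V \right)} = - 2 V$
$y{\left(N \right)} = -8$
$q{\left(K \right)} = -2$
$s = - \frac{18685}{7}$ ($s = \frac{157 \left(-119\right) - 2}{7} = \frac{-18683 - 2}{7} = \frac{1}{7} \left(-18685\right) = - \frac{18685}{7} \approx -2669.3$)
$\frac{s}{g{\left(y{\left(18 \right)} \right)}} = - \frac{18685}{7 \sqrt{-42 - 8}} = - \frac{18685}{7 \sqrt{-50}} = - \frac{18685}{7 \cdot 5 i \sqrt{2}} = - \frac{18685 \left(- \frac{i \sqrt{2}}{10}\right)}{7} = \frac{3737 i \sqrt{2}}{14}$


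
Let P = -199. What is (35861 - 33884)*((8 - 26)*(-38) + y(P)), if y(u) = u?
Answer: 958845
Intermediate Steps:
(35861 - 33884)*((8 - 26)*(-38) + y(P)) = (35861 - 33884)*((8 - 26)*(-38) - 199) = 1977*(-18*(-38) - 199) = 1977*(684 - 199) = 1977*485 = 958845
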